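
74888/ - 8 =-9361 + 0/1 = -9361.00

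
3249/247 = 171/13 = 13.15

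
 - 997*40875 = - 40752375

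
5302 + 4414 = 9716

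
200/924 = 50/231=   0.22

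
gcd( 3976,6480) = 8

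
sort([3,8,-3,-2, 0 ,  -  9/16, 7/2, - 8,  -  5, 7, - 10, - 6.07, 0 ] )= [ - 10,-8,- 6.07, - 5, - 3 , - 2, - 9/16,  0, 0,  3,7/2,7,8]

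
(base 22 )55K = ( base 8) 4766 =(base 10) 2550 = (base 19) 714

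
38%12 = 2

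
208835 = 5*41767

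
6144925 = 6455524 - 310599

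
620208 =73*8496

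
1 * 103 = 103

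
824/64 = 103/8 =12.88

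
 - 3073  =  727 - 3800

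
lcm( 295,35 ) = 2065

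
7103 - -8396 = 15499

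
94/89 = 94/89 = 1.06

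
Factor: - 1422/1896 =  - 3/4  =  -2^(  -  2)*3^1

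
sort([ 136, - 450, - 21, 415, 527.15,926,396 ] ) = [ - 450, - 21,136, 396,415,527.15, 926 ] 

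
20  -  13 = 7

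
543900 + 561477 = 1105377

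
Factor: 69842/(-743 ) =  - 94 = -2^1*47^1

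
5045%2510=25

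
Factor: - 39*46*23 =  - 41262 = - 2^1*3^1*13^1*23^2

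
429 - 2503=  - 2074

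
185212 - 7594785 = -7409573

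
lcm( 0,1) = 0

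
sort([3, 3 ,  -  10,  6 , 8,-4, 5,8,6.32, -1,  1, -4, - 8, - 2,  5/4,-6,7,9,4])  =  [  -  10, - 8, - 6, - 4, - 4,-2,-1,1,5/4,3,3, 4,5, 6,6.32, 7, 8, 8, 9]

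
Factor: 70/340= 2^ ( - 1)*7^1*17^( - 1) = 7/34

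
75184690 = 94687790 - 19503100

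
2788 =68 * 41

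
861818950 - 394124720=467694230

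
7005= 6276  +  729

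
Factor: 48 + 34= 82 = 2^1*41^1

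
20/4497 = 20/4497 = 0.00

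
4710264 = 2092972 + 2617292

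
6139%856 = 147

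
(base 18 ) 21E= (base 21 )1B8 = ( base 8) 1250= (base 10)680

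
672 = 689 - 17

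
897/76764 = 299/25588 = 0.01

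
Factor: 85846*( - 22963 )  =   - 2^1* 22963^1 * 42923^1=- 1971281698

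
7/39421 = 7/39421 = 0.00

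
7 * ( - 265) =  - 1855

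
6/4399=6/4399 = 0.00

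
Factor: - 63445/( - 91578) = 2^( - 1 )*3^( -1)*5^1*12689^1 * 15263^( -1)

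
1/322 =1/322 = 0.00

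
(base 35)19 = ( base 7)62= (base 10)44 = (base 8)54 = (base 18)28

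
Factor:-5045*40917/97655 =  - 3^1*23^1*593^1*1009^1*19531^ ( - 1) = - 41285253/19531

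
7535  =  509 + 7026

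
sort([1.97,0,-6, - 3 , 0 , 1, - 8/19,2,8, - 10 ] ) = [ - 10, - 6, - 3, - 8/19,0,0,1 , 1.97,2, 8]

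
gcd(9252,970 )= 2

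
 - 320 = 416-736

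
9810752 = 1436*6832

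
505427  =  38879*13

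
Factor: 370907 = 167^1*2221^1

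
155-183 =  - 28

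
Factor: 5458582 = 2^1 * 1181^1*2311^1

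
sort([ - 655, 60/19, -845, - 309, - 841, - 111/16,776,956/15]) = [ - 845, - 841,-655, - 309 , - 111/16,60/19, 956/15,776] 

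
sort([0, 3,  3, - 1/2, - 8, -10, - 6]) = [-10, - 8,-6, - 1/2,0, 3,  3 ] 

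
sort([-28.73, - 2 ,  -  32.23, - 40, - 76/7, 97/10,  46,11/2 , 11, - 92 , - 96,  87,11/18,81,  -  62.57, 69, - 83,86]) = [ - 96,- 92,-83, - 62.57 , - 40, - 32.23 , - 28.73 , - 76/7, - 2,11/18,11/2,97/10,11, 46, 69 , 81 , 86, 87 ] 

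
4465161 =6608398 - 2143237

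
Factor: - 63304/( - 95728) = 2^ ( - 1)*31^( - 1)*41^1 = 41/62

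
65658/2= 32829 = 32829.00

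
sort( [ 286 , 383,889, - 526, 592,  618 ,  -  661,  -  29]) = [ - 661, - 526,-29, 286, 383,592  ,  618,889] 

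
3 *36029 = 108087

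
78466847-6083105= 72383742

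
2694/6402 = 449/1067 = 0.42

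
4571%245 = 161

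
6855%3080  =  695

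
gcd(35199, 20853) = 9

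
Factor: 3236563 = 11^1 * 59^1*4987^1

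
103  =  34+69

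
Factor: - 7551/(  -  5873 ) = 9/7 = 3^2*7^(-1 ) 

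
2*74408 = 148816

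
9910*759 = 7521690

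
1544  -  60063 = - 58519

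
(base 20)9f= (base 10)195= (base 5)1240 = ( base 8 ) 303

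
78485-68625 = 9860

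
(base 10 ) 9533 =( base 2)10010100111101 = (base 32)99T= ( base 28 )C4D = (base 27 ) D22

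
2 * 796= 1592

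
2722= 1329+1393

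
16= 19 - 3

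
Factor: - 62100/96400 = - 2^( - 2)*3^3*23^1*241^( - 1 )= - 621/964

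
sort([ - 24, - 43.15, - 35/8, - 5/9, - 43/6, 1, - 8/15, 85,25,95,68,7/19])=[ - 43.15, - 24,-43/6, - 35/8, - 5/9,  -  8/15, 7/19,1, 25,68,  85, 95 ]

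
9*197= 1773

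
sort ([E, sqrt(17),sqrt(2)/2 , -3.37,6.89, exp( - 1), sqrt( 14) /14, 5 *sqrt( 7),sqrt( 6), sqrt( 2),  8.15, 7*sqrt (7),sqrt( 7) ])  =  [-3.37,sqrt(14) /14 , exp( - 1) , sqrt( 2) /2,  sqrt ( 2), sqrt(6), sqrt( 7 ),  E,sqrt(17), 6.89, 8.15,5 * sqrt( 7) , 7 * sqrt( 7) ] 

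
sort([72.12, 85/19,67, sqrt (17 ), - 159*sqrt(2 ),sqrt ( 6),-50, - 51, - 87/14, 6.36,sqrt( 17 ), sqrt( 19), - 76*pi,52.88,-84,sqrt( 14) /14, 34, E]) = [ - 76*pi, - 159 *sqrt(2),-84, - 51, - 50,-87/14, sqrt( 14) /14,sqrt( 6),E,sqrt( 17 ), sqrt( 17), sqrt(19 ),85/19, 6.36,  34,52.88, 67,  72.12]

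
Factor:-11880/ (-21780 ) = 2^1*3^1*11^( - 1 ) =6/11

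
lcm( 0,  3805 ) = 0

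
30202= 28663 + 1539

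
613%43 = 11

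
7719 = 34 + 7685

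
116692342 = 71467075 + 45225267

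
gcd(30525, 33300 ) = 2775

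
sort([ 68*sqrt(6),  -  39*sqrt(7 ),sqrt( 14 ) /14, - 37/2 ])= [ - 39*sqrt( 7 ),-37/2,sqrt( 14 ) /14,68*sqrt(6 )]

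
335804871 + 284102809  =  619907680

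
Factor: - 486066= - 2^1*3^1*7^1*71^1*163^1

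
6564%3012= 540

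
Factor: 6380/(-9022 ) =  - 2^1*5^1*11^1*13^(-1)*29^1*347^(-1) = - 3190/4511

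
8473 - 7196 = 1277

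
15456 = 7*2208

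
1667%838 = 829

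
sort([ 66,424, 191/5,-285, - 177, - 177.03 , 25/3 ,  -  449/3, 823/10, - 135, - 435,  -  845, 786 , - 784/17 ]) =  [-845,-435  ,-285,-177.03, - 177,-449/3, - 135,-784/17,25/3,191/5,  66,823/10, 424, 786 ] 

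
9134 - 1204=7930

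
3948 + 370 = 4318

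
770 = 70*11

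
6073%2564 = 945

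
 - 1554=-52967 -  - 51413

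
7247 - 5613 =1634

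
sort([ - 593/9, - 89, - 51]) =[ - 89, -593/9, - 51 ] 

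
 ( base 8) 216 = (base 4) 2032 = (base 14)A2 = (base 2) 10001110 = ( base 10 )142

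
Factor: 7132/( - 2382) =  - 2^1*3^( - 1)*397^( - 1)*1783^1 = -3566/1191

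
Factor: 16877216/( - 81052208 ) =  - 1054826/5065763 = -2^1*23^2*733^( - 1)*997^1*6911^(-1 ) 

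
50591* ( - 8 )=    - 404728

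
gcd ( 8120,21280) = 280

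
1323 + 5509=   6832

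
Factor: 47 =47^1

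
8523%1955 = 703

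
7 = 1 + 6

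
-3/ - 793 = 3/793 =0.00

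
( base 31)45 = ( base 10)129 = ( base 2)10000001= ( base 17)7A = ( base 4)2001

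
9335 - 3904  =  5431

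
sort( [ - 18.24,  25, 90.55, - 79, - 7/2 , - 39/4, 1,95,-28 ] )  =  [ - 79,  -  28, -18.24,- 39/4, - 7/2, 1,  25, 90.55, 95 ]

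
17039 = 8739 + 8300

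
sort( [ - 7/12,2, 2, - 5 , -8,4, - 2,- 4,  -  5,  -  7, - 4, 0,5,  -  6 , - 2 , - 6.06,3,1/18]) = [ - 8, - 7, -6.06, - 6, - 5, - 5, - 4, - 4,-2, - 2, - 7/12,0 , 1/18,2,  2, 3,4 , 5]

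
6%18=6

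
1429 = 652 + 777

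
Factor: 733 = 733^1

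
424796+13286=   438082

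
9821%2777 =1490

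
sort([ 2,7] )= [ 2, 7 ] 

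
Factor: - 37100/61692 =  - 175/291  =  -3^(  -  1)*5^2*7^1* 97^(  -  1)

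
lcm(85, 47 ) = 3995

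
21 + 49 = 70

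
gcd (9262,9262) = 9262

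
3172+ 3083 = 6255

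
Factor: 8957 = 13^2*53^1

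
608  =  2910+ - 2302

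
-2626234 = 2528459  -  5154693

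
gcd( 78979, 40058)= 1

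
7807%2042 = 1681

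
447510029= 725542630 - 278032601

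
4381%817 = 296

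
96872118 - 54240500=42631618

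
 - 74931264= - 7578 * 9888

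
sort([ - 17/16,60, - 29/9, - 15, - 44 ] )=[ - 44,- 15, - 29/9, - 17/16 , 60 ]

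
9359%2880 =719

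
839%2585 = 839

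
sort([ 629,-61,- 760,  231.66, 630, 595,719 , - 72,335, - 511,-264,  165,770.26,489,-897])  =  [ - 897,  -  760 ,- 511, - 264, - 72 ,-61,165,231.66,335,489, 595 , 629, 630,719,770.26] 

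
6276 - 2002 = 4274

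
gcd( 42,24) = 6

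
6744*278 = 1874832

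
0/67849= 0= 0.00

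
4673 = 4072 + 601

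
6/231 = 2/77  =  0.03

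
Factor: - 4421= -4421^1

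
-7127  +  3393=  - 3734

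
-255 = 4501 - 4756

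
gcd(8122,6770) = 2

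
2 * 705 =1410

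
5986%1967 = 85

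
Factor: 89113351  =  89113351^1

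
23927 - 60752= - 36825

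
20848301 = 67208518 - 46360217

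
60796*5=303980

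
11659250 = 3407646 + 8251604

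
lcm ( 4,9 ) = 36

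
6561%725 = 36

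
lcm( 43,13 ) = 559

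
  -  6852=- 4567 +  - 2285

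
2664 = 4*666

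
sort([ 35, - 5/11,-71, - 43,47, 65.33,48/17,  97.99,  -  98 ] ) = [  -  98,  -  71, - 43, - 5/11, 48/17,  35, 47, 65.33, 97.99] 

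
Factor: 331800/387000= 3^( - 1)*5^( - 1 )*7^1*43^(-1 )*79^1=   553/645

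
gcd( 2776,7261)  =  1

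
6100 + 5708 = 11808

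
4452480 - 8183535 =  - 3731055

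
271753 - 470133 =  - 198380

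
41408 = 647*64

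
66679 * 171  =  11402109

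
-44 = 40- 84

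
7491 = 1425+6066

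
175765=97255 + 78510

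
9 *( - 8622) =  - 77598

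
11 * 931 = 10241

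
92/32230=46/16115=0.00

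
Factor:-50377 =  - 50377^1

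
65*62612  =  4069780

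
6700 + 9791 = 16491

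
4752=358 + 4394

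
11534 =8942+2592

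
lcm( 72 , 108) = 216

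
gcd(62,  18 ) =2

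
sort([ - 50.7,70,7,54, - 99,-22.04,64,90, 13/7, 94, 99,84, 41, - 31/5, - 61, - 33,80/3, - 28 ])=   [ - 99, - 61 , - 50.7,  -  33, - 28, - 22.04, - 31/5,13/7,7,80/3, 41,54,  64, 70,84,90,  94,99]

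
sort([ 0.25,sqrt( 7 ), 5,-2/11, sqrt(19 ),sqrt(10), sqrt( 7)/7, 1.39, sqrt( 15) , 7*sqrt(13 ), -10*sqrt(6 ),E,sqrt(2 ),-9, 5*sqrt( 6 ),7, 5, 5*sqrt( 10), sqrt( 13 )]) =[ - 10*sqrt( 6), - 9, - 2/11, 0.25, sqrt( 7)/7, 1.39, sqrt( 2), sqrt( 7),E,sqrt( 10), sqrt( 13 ), sqrt (15), sqrt( 19),5, 5,7, 5*sqrt( 6 ), 5*sqrt(10 ), 7*sqrt(13 )]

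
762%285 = 192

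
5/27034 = 5/27034 = 0.00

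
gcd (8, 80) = 8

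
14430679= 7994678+6436001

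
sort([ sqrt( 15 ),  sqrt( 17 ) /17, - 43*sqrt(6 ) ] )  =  [-43*sqrt( 6 ), sqrt( 17 )/17, sqrt( 15 )]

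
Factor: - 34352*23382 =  - 803218464 = - 2^5*3^3*19^1*113^1 * 433^1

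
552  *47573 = 26260296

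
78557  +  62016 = 140573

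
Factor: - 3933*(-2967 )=3^3 *19^1*23^2*43^1 = 11669211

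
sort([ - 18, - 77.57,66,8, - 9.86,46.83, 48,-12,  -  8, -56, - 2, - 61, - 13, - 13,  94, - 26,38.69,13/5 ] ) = [ - 77.57, - 61, - 56, - 26,-18,  -  13, - 13, - 12,-9.86, - 8, - 2,13/5,8,38.69, 46.83,48,66,94]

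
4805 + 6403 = 11208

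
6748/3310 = 3374/1655 = 2.04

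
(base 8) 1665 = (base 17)34E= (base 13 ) 580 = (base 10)949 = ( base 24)1fd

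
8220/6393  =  1+609/2131 = 1.29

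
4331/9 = 4331/9 = 481.22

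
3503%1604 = 295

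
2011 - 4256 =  - 2245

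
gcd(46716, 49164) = 204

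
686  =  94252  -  93566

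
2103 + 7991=10094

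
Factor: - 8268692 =  -  2^2*31^1*66683^1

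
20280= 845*24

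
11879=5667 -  - 6212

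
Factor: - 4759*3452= - 16428068 = - 2^2*863^1*4759^1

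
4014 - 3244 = 770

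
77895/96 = 811 + 13/32 = 811.41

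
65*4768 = 309920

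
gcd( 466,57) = 1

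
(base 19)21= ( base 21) 1i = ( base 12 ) 33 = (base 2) 100111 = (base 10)39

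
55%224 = 55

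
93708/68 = 23427/17 = 1378.06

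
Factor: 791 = 7^1* 113^1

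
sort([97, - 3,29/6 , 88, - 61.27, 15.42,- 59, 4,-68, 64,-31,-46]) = [  -  68, - 61.27, -59, -46, - 31,  -  3,4 , 29/6,15.42,64, 88,97]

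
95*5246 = 498370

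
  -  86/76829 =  - 1+76743/76829=- 0.00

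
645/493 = 1 + 152/493 =1.31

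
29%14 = 1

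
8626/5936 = 1+1345/2968 = 1.45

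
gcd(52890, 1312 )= 82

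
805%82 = 67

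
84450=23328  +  61122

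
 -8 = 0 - 8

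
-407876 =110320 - 518196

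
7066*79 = 558214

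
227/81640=227/81640 = 0.00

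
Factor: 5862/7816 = 2^( - 2 )*3^1 =3/4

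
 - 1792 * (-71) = 127232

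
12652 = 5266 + 7386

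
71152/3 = 23717+1/3 =23717.33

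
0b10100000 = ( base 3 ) 12221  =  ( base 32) 50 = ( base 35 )4k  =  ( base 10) 160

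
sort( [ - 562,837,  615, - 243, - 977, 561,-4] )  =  [ - 977, - 562, - 243, - 4,561,  615, 837] 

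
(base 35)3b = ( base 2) 1110100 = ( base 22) 56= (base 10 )116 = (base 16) 74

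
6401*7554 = 48353154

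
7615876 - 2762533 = 4853343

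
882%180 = 162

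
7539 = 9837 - 2298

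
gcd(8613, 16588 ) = 319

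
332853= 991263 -658410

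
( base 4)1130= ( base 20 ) 4c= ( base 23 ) 40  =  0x5c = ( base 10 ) 92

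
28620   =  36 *795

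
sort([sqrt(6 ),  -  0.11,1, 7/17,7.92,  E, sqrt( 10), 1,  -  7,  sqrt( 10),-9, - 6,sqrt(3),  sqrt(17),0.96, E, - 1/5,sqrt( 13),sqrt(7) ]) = [ - 9, - 7,  -  6 ,-1/5, - 0.11 , 7/17,0.96,1,1, sqrt( 3),  sqrt(6), sqrt ( 7), E,  E,sqrt(10),sqrt(10), sqrt( 13),  sqrt(17), 7.92 ]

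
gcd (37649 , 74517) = 1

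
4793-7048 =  - 2255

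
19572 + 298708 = 318280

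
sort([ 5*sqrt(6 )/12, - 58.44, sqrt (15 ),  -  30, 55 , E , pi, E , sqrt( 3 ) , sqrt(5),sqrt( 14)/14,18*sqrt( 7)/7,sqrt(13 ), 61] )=[ - 58.44, - 30, sqrt(14 ) /14,  5*sqrt(6) /12,sqrt( 3),sqrt( 5), E , E,  pi , sqrt( 13 ), sqrt( 15) , 18*sqrt(7)/7, 55, 61]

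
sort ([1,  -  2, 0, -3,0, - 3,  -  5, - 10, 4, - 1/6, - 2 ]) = [  -  10, - 5,-3, - 3, - 2, - 2,  -  1/6,0,0 , 1,4]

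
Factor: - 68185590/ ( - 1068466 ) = 34092795/534233 = 3^1*5^1*7^( - 1)*11^1 * 167^( - 1) *457^( - 1 )*206623^1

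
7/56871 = 7/56871 = 0.00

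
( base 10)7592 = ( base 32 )7d8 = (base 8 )16650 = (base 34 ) 6JA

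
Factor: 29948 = 2^2*7487^1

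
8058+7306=15364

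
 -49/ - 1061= 49/1061 = 0.05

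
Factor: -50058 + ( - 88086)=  - 2^5*3^1*1439^1 = - 138144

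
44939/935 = 48 + 59/935 = 48.06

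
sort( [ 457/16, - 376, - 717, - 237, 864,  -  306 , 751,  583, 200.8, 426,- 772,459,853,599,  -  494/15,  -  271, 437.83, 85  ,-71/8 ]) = [- 772, - 717, - 376, - 306,- 271, - 237, - 494/15, -71/8, 457/16,85, 200.8, 426, 437.83,459, 583,599,751, 853, 864]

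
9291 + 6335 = 15626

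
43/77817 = 43/77817 = 0.00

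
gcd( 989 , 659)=1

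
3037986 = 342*8883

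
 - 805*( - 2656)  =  2138080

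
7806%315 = 246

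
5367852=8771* 612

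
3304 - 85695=-82391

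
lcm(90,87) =2610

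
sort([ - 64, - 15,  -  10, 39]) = [ - 64,- 15, - 10, 39] 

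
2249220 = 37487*60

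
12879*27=347733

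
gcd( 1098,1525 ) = 61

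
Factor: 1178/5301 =2/9 = 2^1*3^( - 2 )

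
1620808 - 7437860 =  - 5817052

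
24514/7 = 3502 = 3502.00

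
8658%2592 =882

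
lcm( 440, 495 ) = 3960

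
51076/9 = 5675+1/9 = 5675.11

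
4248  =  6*708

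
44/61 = 44/61 =0.72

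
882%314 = 254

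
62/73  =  62/73 = 0.85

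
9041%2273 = 2222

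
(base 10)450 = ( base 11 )37a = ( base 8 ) 702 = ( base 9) 550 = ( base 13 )288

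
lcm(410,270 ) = 11070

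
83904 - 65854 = 18050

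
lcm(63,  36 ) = 252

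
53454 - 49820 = 3634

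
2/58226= 1/29113= 0.00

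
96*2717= 260832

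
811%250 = 61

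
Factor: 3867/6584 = 2^( - 3) * 3^1 *823^(-1)*1289^1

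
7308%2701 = 1906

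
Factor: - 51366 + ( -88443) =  - 3^1*29^1*1607^1 = -139809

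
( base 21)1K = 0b101001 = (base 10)41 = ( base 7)56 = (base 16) 29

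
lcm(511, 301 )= 21973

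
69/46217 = 69/46217 = 0.00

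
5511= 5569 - 58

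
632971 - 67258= 565713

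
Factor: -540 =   -  2^2 * 3^3*5^1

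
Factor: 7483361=37^1*41^1*4933^1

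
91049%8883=2219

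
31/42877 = 31/42877=0.00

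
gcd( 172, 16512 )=172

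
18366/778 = 23 + 236/389=23.61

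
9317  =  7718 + 1599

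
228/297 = 76/99 = 0.77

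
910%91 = 0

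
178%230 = 178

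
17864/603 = 29 + 377/603 = 29.63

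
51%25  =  1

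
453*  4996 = 2263188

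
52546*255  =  13399230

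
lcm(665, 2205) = 41895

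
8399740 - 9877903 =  - 1478163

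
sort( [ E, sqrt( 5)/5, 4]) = [ sqrt( 5 )/5,E, 4] 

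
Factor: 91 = 7^1*13^1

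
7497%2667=2163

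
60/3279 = 20/1093 = 0.02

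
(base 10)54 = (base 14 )3c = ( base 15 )39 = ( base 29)1p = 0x36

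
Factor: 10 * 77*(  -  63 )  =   - 2^1*3^2*5^1 * 7^2*11^1=- 48510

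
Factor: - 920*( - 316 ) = 290720 = 2^5*5^1*23^1*79^1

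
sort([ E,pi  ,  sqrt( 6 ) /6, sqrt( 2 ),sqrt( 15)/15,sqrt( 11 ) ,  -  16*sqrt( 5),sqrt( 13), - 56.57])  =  [ -56.57,-16*sqrt(5 ), sqrt(15) /15,sqrt(6)/6,sqrt( 2 ),  E,pi,sqrt(11), sqrt( 13) ]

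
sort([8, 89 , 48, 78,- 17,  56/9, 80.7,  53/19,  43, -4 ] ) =[ - 17, - 4,53/19, 56/9,8 , 43,48,78,  80.7, 89 ] 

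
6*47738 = 286428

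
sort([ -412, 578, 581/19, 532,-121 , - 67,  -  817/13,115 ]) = [ - 412,-121, - 67, - 817/13, 581/19 , 115, 532,578] 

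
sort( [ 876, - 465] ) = [ - 465,876 ]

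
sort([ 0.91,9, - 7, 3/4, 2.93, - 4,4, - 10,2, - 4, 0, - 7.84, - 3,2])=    [ - 10, - 7.84,-7, - 4,-4, - 3, 0,3/4,0.91, 2,2,2.93, 4, 9]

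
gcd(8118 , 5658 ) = 246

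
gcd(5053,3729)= 1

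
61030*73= 4455190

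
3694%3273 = 421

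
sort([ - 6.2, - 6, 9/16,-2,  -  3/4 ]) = [ - 6.2, - 6,-2, - 3/4, 9/16 ] 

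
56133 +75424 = 131557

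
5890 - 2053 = 3837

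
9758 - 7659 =2099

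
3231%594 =261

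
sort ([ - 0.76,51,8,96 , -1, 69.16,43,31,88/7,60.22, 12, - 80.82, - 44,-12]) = [ -80.82, - 44, - 12, - 1, - 0.76, 8, 12, 88/7, 31,43, 51 , 60.22,69.16,96 ]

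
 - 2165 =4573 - 6738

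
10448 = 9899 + 549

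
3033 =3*1011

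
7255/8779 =7255/8779  =  0.83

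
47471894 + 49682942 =97154836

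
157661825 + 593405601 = 751067426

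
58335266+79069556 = 137404822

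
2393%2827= 2393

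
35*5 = 175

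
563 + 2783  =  3346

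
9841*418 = 4113538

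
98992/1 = 98992 = 98992.00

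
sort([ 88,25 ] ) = [ 25,88] 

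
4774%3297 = 1477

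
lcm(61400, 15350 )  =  61400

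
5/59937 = 5/59937=0.00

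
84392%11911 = 1015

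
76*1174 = 89224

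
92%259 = 92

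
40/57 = 40/57 = 0.70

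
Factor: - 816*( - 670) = 2^5*3^1*5^1*17^1*67^1= 546720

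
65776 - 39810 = 25966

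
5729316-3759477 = 1969839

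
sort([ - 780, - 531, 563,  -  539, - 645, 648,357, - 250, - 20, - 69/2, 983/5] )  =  [-780,  -  645, - 539,-531,- 250, - 69/2, - 20,983/5, 357, 563, 648]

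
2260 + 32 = 2292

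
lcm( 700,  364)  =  9100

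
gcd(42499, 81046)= 1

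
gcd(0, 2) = 2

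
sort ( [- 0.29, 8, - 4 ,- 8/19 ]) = [ - 4, - 8/19, - 0.29,8 ]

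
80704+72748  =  153452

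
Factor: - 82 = -2^1*41^1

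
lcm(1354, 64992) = 64992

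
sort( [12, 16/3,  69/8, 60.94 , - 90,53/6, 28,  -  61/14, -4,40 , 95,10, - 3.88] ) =[-90, - 61/14 ,  -  4 ,-3.88, 16/3, 69/8,53/6 , 10, 12,28, 40, 60.94, 95]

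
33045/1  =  33045 = 33045.00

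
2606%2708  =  2606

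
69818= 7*9974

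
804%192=36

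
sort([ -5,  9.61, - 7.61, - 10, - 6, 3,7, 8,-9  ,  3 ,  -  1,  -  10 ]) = [ - 10, - 10, - 9, - 7.61, - 6, - 5,-1,  3,3,7, 8, 9.61] 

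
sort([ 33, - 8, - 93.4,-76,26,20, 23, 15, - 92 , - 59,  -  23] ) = [ - 93.4,-92, - 76, - 59, - 23  , - 8, 15 , 20,23, 26, 33]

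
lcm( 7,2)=14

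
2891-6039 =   -  3148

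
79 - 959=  - 880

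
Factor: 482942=2^1*19^1*71^1*179^1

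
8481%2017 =413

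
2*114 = 228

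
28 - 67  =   - 39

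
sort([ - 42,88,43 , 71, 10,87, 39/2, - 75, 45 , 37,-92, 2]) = [ - 92, - 75, - 42, 2,10,39/2, 37, 43,45,71,87, 88]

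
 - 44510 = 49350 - 93860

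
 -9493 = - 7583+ -1910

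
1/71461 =1/71461 = 0.00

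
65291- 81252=-15961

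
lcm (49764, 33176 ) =99528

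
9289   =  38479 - 29190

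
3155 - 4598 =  - 1443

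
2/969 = 2/969= 0.00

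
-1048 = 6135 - 7183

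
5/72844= 5/72844 = 0.00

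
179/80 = 2 + 19/80 = 2.24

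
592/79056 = 37/4941 = 0.01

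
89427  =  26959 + 62468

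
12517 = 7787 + 4730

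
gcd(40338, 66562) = 2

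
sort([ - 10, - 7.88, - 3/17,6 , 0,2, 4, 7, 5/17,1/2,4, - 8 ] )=[ - 10, - 8, - 7.88 , - 3/17, 0, 5/17,  1/2 , 2,4, 4,6,7 ]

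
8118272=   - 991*( - 8192) 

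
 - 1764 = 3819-5583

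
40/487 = 40/487 = 0.08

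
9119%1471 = 293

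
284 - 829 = -545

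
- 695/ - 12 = 695/12 = 57.92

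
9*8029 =72261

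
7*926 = 6482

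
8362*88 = 735856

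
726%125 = 101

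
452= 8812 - 8360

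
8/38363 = 8/38363 = 0.00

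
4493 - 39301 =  - 34808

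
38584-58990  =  -20406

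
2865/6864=955/2288  =  0.42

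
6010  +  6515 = 12525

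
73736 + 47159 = 120895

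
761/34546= 761/34546 = 0.02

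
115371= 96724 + 18647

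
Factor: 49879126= 2^1*11^1*47^1*48239^1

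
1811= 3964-2153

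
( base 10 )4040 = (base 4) 333020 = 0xfc8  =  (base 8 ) 7710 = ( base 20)A20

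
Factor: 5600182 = 2^1*7^1*607^1*659^1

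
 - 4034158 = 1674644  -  5708802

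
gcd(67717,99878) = 1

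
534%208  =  118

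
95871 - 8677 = 87194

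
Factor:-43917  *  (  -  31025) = 1362524925 = 3^1 *5^2 * 17^1*73^1*14639^1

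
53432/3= 53432/3 = 17810.67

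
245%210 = 35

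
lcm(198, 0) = 0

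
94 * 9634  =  905596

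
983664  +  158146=1141810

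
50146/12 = 25073/6 = 4178.83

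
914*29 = 26506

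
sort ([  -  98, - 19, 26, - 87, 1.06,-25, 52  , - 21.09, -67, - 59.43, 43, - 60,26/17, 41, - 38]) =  [ - 98, - 87, - 67, - 60,-59.43, - 38 , - 25 , - 21.09, -19,1.06, 26/17 , 26, 41, 43,52]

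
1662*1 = 1662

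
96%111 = 96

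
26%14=12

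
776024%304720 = 166584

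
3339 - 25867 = - 22528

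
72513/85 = 853+8/85 = 853.09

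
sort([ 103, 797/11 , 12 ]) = [12, 797/11,  103]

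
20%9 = 2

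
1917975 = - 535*(-3585)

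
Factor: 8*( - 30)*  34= - 8160 = - 2^5*3^1*5^1*17^1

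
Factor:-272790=-2^1*3^2*5^1*7^1*433^1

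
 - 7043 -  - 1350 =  - 5693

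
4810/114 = 42 + 11/57 = 42.19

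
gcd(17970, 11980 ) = 5990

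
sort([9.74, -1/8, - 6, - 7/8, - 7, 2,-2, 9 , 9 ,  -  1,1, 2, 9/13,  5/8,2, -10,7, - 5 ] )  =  [ - 10,- 7,-6,-5, - 2 ,-1, - 7/8,-1/8, 5/8, 9/13, 1, 2,  2 , 2,  7, 9,  9, 9.74 ] 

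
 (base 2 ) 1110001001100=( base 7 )30056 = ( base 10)7244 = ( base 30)81E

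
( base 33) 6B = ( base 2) 11010001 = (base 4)3101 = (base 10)209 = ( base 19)b0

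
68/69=68/69 = 0.99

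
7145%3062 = 1021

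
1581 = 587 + 994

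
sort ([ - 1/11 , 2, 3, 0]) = [- 1/11,0,2,3] 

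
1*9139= 9139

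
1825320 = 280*6519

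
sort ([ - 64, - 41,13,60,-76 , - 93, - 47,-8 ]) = [ - 93, - 76, - 64, - 47,-41, - 8,13, 60] 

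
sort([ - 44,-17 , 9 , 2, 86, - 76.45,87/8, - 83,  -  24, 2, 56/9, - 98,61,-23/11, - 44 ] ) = [ - 98, - 83 , - 76.45, - 44, - 44, -24,-17, - 23/11,  2,2,56/9, 9, 87/8, 61, 86]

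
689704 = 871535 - 181831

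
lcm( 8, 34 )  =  136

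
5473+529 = 6002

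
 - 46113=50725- 96838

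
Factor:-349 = -349^1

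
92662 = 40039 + 52623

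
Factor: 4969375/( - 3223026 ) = - 2^( -1 )*3^(  -  2)*5^4 *7951^1*179057^( - 1)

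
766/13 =766/13= 58.92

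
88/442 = 44/221 = 0.20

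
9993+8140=18133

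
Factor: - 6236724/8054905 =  - 2^2*3^1 * 5^( - 1) * 13^1 * 39979^1*1610981^(-1) 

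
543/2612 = 543/2612 = 0.21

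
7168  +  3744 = 10912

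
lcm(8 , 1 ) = 8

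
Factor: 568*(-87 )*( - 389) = 19222824 = 2^3*3^1 * 29^1 * 71^1*389^1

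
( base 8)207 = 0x87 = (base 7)252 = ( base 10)135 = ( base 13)a5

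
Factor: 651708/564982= 774/671= 2^1  *  3^2*11^( - 1)*43^1*61^( - 1)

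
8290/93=8290/93 = 89.14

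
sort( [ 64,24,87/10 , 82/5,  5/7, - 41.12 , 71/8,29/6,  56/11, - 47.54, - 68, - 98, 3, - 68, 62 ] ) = [-98, - 68  ,-68 ,-47.54, - 41.12 , 5/7, 3,29/6,56/11,87/10, 71/8, 82/5 , 24, 62, 64] 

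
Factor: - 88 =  - 2^3  *  11^1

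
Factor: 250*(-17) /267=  - 2^1 * 3^( - 1)*5^3 * 17^1 * 89^(-1 ) = - 4250/267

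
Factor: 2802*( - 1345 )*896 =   -  2^8*3^1*5^1*7^1*269^1 * 467^1 = - 3376746240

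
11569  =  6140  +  5429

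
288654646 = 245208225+43446421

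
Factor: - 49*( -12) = 2^2*3^1*7^2 = 588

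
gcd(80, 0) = 80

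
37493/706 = 37493/706 = 53.11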